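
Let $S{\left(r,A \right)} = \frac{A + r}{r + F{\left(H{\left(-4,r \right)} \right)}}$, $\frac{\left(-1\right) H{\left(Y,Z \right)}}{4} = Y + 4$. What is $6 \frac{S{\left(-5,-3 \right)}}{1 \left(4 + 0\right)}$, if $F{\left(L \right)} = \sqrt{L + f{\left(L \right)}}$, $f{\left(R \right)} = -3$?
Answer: $\frac{15}{7} + \frac{3 i \sqrt{3}}{7} \approx 2.1429 + 0.74231 i$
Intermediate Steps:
$H{\left(Y,Z \right)} = -16 - 4 Y$ ($H{\left(Y,Z \right)} = - 4 \left(Y + 4\right) = - 4 \left(4 + Y\right) = -16 - 4 Y$)
$F{\left(L \right)} = \sqrt{-3 + L}$ ($F{\left(L \right)} = \sqrt{L - 3} = \sqrt{-3 + L}$)
$S{\left(r,A \right)} = \frac{A + r}{r + i \sqrt{3}}$ ($S{\left(r,A \right)} = \frac{A + r}{r + \sqrt{-3 - 0}} = \frac{A + r}{r + \sqrt{-3 + \left(-16 + 16\right)}} = \frac{A + r}{r + \sqrt{-3 + 0}} = \frac{A + r}{r + \sqrt{-3}} = \frac{A + r}{r + i \sqrt{3}}$)
$6 \frac{S{\left(-5,-3 \right)}}{1 \left(4 + 0\right)} = 6 \frac{\frac{1}{-5 + i \sqrt{3}} \left(-3 - 5\right)}{1 \left(4 + 0\right)} = 6 \frac{\frac{1}{-5 + i \sqrt{3}} \left(-8\right)}{1 \cdot 4} = 6 \frac{\left(-8\right) \frac{1}{-5 + i \sqrt{3}}}{4} = 6 - \frac{8}{-5 + i \sqrt{3}} \cdot \frac{1}{4} = 6 \left(- \frac{2}{-5 + i \sqrt{3}}\right) = - \frac{12}{-5 + i \sqrt{3}}$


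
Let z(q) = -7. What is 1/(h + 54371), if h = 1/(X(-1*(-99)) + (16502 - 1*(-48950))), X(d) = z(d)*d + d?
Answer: 64858/3526394319 ≈ 1.8392e-5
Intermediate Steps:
X(d) = -6*d (X(d) = -7*d + d = -6*d)
h = 1/64858 (h = 1/(-(-6)*(-99) + (16502 - 1*(-48950))) = 1/(-6*99 + (16502 + 48950)) = 1/(-594 + 65452) = 1/64858 ≈ 1.5418e-5)
1/(h + 54371) = 1/(1/64858 + 54371) = 1/(3526394319/64858) = 64858/3526394319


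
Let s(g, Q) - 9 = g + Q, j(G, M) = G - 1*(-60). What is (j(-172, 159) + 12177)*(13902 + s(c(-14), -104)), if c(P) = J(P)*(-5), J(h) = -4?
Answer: 166822755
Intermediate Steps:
j(G, M) = 60 + G (j(G, M) = G + 60 = 60 + G)
c(P) = 20 (c(P) = -4*(-5) = 20)
s(g, Q) = 9 + Q + g (s(g, Q) = 9 + (g + Q) = 9 + (Q + g) = 9 + Q + g)
(j(-172, 159) + 12177)*(13902 + s(c(-14), -104)) = ((60 - 172) + 12177)*(13902 + (9 - 104 + 20)) = (-112 + 12177)*(13902 - 75) = 12065*13827 = 166822755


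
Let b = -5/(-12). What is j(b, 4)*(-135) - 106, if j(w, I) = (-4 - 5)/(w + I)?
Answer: 8962/53 ≈ 169.09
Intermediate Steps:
b = 5/12 (b = -5*(-1/12) = 5/12 ≈ 0.41667)
j(w, I) = -9/(I + w)
j(b, 4)*(-135) - 106 = -9/(4 + 5/12)*(-135) - 106 = -9/53/12*(-135) - 106 = -9*12/53*(-135) - 106 = -108/53*(-135) - 106 = 14580/53 - 106 = 8962/53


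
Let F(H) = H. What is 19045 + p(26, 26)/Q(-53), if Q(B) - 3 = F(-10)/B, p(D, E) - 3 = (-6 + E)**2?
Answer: 249228/13 ≈ 19171.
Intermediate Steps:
p(D, E) = 3 + (-6 + E)**2
Q(B) = 3 - 10/B
19045 + p(26, 26)/Q(-53) = 19045 + (3 + (-6 + 26)**2)/(3 - 10/(-53)) = 19045 + (3 + 20**2)/(3 - 10*(-1/53)) = 19045 + (3 + 400)/(3 + 10/53) = 19045 + 403/(169/53) = 19045 + 403*(53/169) = 19045 + 1643/13 = 249228/13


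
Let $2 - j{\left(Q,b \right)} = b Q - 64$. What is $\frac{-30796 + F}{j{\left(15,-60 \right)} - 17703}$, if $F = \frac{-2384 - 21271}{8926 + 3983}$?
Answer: $\frac{132523073}{72019311} \approx 1.8401$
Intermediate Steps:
$F = - \frac{7885}{4303}$ ($F = - \frac{23655}{12909} = \left(-23655\right) \frac{1}{12909} = - \frac{7885}{4303} \approx -1.8324$)
$j{\left(Q,b \right)} = 66 - Q b$ ($j{\left(Q,b \right)} = 2 - \left(b Q - 64\right) = 2 - \left(Q b - 64\right) = 2 - \left(-64 + Q b\right) = 66 - Q b$)
$\frac{-30796 + F}{j{\left(15,-60 \right)} - 17703} = \frac{-30796 - \frac{7885}{4303}}{\left(66 - 15 \left(-60\right)\right) - 17703} = - \frac{132523073}{4303 \left(\left(66 + 900\right) - 17703\right)} = - \frac{132523073}{4303 \left(966 - 17703\right)} = - \frac{132523073}{4303 \left(-16737\right)} = \left(- \frac{132523073}{4303}\right) \left(- \frac{1}{16737}\right) = \frac{132523073}{72019311}$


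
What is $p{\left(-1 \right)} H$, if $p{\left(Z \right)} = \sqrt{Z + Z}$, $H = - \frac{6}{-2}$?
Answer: $3 i \sqrt{2} \approx 4.2426 i$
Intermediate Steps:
$H = 3$ ($H = \left(-6\right) \left(- \frac{1}{2}\right) = 3$)
$p{\left(Z \right)} = \sqrt{2} \sqrt{Z}$ ($p{\left(Z \right)} = \sqrt{2 Z} = \sqrt{2} \sqrt{Z}$)
$p{\left(-1 \right)} H = \sqrt{2} \sqrt{-1} \cdot 3 = \sqrt{2} i 3 = i \sqrt{2} \cdot 3 = 3 i \sqrt{2}$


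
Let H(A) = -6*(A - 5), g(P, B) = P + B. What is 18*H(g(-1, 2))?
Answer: 432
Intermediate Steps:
g(P, B) = B + P
H(A) = 30 - 6*A (H(A) = -6*(-5 + A) = 30 - 6*A)
18*H(g(-1, 2)) = 18*(30 - 6*(2 - 1)) = 18*(30 - 6*1) = 18*(30 - 6) = 18*24 = 432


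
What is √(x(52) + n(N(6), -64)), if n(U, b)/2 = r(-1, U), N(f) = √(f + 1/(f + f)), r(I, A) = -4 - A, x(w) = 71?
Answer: √(567 - 3*√219)/3 ≈ 7.6202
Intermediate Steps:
N(f) = √(f + 1/(2*f))
n(U, b) = -8 - 2*U (n(U, b) = 2*(-4 - U) = -8 - 2*U)
√(x(52) + n(N(6), -64)) = √(71 + (-8 - √(2/6 + 4*6))) = √(71 + (-8 - √(2*(⅙) + 24))) = √(71 + (-8 - √(⅓ + 24))) = √(71 + (-8 - √(73/3))) = √(71 + (-8 - √219/3)) = √(63 - √219/3)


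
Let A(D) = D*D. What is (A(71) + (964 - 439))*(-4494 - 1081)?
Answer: -31030450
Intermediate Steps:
A(D) = D**2
(A(71) + (964 - 439))*(-4494 - 1081) = (71**2 + (964 - 439))*(-4494 - 1081) = (5041 + 525)*(-5575) = 5566*(-5575) = -31030450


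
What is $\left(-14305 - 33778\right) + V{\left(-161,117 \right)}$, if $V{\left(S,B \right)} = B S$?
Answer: $-66920$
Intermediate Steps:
$\left(-14305 - 33778\right) + V{\left(-161,117 \right)} = \left(-14305 - 33778\right) + 117 \left(-161\right) = -48083 - 18837 = -66920$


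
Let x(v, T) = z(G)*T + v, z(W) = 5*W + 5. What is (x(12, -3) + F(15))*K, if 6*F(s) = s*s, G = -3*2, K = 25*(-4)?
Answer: -12450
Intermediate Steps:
K = -100
G = -6
F(s) = s**2/6 (F(s) = (s*s)/6 = s**2/6)
z(W) = 5 + 5*W
x(v, T) = v - 25*T (x(v, T) = (5 + 5*(-6))*T + v = (5 - 30)*T + v = -25*T + v = v - 25*T)
(x(12, -3) + F(15))*K = ((12 - 25*(-3)) + (1/6)*15**2)*(-100) = ((12 + 75) + (1/6)*225)*(-100) = (87 + 75/2)*(-100) = (249/2)*(-100) = -12450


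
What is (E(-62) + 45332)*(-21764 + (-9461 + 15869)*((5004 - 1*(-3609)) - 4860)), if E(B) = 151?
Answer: 1092840963180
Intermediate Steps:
(E(-62) + 45332)*(-21764 + (-9461 + 15869)*((5004 - 1*(-3609)) - 4860)) = (151 + 45332)*(-21764 + (-9461 + 15869)*((5004 - 1*(-3609)) - 4860)) = 45483*(-21764 + 6408*((5004 + 3609) - 4860)) = 45483*(-21764 + 6408*(8613 - 4860)) = 45483*(-21764 + 6408*3753) = 45483*(-21764 + 24049224) = 45483*24027460 = 1092840963180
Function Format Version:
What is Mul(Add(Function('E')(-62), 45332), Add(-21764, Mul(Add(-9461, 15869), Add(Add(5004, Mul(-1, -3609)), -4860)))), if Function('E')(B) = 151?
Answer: 1092840963180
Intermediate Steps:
Mul(Add(Function('E')(-62), 45332), Add(-21764, Mul(Add(-9461, 15869), Add(Add(5004, Mul(-1, -3609)), -4860)))) = Mul(Add(151, 45332), Add(-21764, Mul(Add(-9461, 15869), Add(Add(5004, Mul(-1, -3609)), -4860)))) = Mul(45483, Add(-21764, Mul(6408, Add(Add(5004, 3609), -4860)))) = Mul(45483, Add(-21764, Mul(6408, Add(8613, -4860)))) = Mul(45483, Add(-21764, Mul(6408, 3753))) = Mul(45483, Add(-21764, 24049224)) = Mul(45483, 24027460) = 1092840963180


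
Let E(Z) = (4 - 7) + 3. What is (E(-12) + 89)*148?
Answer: 13172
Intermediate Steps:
E(Z) = 0 (E(Z) = -3 + 3 = 0)
(E(-12) + 89)*148 = (0 + 89)*148 = 89*148 = 13172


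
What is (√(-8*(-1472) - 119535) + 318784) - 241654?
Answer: 77130 + I*√107759 ≈ 77130.0 + 328.27*I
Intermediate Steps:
(√(-8*(-1472) - 119535) + 318784) - 241654 = (√(11776 - 119535) + 318784) - 241654 = (√(-107759) + 318784) - 241654 = (I*√107759 + 318784) - 241654 = (318784 + I*√107759) - 241654 = 77130 + I*√107759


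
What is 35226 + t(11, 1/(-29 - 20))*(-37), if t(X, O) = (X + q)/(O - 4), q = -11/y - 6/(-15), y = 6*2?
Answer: 417511697/11820 ≈ 35323.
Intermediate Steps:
y = 12
q = -31/60 (q = -11/12 - 6/(-15) = -11*1/12 - 6*(-1/15) = -11/12 + ⅖ = -31/60 ≈ -0.51667)
t(X, O) = (-31/60 + X)/(-4 + O) (t(X, O) = (X - 31/60)/(O - 4) = (-31/60 + X)/(-4 + O))
35226 + t(11, 1/(-29 - 20))*(-37) = 35226 + ((-31/60 + 11)/(-4 + 1/(-29 - 20)))*(-37) = 35226 + ((629/60)/(-4 + 1/(-49)))*(-37) = 35226 + ((629/60)/(-4 - 1/49))*(-37) = 35226 + ((629/60)/(-197/49))*(-37) = 35226 - 49/197*629/60*(-37) = 35226 - 30821/11820*(-37) = 35226 + 1140377/11820 = 417511697/11820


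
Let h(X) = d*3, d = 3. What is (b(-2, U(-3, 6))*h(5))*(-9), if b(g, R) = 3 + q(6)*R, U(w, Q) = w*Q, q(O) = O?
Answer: 8505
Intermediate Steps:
U(w, Q) = Q*w
b(g, R) = 3 + 6*R
h(X) = 9 (h(X) = 3*3 = 9)
(b(-2, U(-3, 6))*h(5))*(-9) = ((3 + 6*(6*(-3)))*9)*(-9) = ((3 + 6*(-18))*9)*(-9) = ((3 - 108)*9)*(-9) = -105*9*(-9) = -945*(-9) = 8505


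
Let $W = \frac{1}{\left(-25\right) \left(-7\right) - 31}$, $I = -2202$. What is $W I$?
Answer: $- \frac{367}{24} \approx -15.292$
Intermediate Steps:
$W = \frac{1}{144}$ ($W = \frac{1}{175 - 31} = \frac{1}{144} \approx 0.0069444$)
$W I = \frac{1}{144} \left(-2202\right) = - \frac{367}{24}$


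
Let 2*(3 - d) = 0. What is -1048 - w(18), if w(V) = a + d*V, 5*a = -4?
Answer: -5506/5 ≈ -1101.2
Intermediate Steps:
d = 3 (d = 3 - 1/2*0 = 3 + 0 = 3)
a = -4/5 (a = (1/5)*(-4) = -4/5 ≈ -0.80000)
w(V) = -4/5 + 3*V
-1048 - w(18) = -1048 - (-4/5 + 3*18) = -1048 - (-4/5 + 54) = -1048 - 1*266/5 = -1048 - 266/5 = -5506/5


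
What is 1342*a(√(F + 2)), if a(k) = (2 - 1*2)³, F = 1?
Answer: 0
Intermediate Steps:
a(k) = 0 (a(k) = (2 - 2)³ = 0³ = 0)
1342*a(√(F + 2)) = 1342*0 = 0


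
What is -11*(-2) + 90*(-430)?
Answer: -38678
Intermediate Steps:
-11*(-2) + 90*(-430) = 22 - 38700 = -38678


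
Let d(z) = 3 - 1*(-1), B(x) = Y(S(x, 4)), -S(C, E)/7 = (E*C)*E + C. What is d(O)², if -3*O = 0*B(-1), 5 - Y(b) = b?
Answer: 16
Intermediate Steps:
S(C, E) = -7*C - 7*C*E² (S(C, E) = -7*((E*C)*E + C) = -7*((C*E)*E + C) = -7*(C*E² + C) = -7*(C + C*E²) = -7*C - 7*C*E²)
Y(b) = 5 - b
B(x) = 5 + 119*x (B(x) = 5 - (-7)*x*(1 + 4²) = 5 - (-7)*x*(1 + 16) = 5 - (-7)*x*17 = 5 - (-119)*x = 5 + 119*x)
O = 0 (O = -0*(5 + 119*(-1)) = -0*(5 - 119) = -0*(-114) = -⅓*0 = 0)
d(z) = 4 (d(z) = 3 + 1 = 4)
d(O)² = 4² = 16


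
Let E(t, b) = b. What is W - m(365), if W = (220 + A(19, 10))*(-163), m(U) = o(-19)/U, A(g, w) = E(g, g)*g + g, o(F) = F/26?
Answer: -928121981/9490 ≈ -97800.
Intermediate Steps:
o(F) = F/26 (o(F) = F*(1/26) = F/26)
A(g, w) = g + g² (A(g, w) = g*g + g = g² + g = g + g²)
m(U) = -19/(26*U) (m(U) = ((1/26)*(-19))/U = -19/(26*U))
W = -97800 (W = (220 + 19*(1 + 19))*(-163) = (220 + 19*20)*(-163) = (220 + 380)*(-163) = 600*(-163) = -97800)
W - m(365) = -97800 - (-19)/(26*365) = -97800 - 1*(-19/9490) = -97800 + 19/9490 = -928121981/9490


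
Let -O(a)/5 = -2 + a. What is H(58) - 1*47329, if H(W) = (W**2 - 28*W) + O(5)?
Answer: -45604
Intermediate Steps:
O(a) = 10 - 5*a (O(a) = -5*(-2 + a) = 10 - 5*a)
H(W) = -15 + W**2 - 28*W (H(W) = (W**2 - 28*W) + (10 - 5*5) = (W**2 - 28*W) + (10 - 25) = (W**2 - 28*W) - 15 = -15 + W**2 - 28*W)
H(58) - 1*47329 = (-15 + 58**2 - 28*58) - 1*47329 = (-15 + 3364 - 1624) - 47329 = 1725 - 47329 = -45604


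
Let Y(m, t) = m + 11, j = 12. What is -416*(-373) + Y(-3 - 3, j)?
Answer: 155173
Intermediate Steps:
Y(m, t) = 11 + m
-416*(-373) + Y(-3 - 3, j) = -416*(-373) + (11 + (-3 - 3)) = 155168 + (11 - 6) = 155168 + 5 = 155173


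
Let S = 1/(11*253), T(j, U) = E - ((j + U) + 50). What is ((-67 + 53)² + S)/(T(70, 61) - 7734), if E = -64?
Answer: -545469/22205557 ≈ -0.024565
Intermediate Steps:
T(j, U) = -114 - U - j (T(j, U) = -64 - ((j + U) + 50) = -64 - ((U + j) + 50) = -64 - (50 + U + j) = -64 + (-50 - U - j) = -114 - U - j)
S = 1/2783 ≈ 0.00035932
((-67 + 53)² + S)/(T(70, 61) - 7734) = ((-67 + 53)² + 1/2783)/((-114 - 1*61 - 1*70) - 7734) = ((-14)² + 1/2783)/((-114 - 61 - 70) - 7734) = (196 + 1/2783)/(-245 - 7734) = (545469/2783)/(-7979) = (545469/2783)*(-1/7979) = -545469/22205557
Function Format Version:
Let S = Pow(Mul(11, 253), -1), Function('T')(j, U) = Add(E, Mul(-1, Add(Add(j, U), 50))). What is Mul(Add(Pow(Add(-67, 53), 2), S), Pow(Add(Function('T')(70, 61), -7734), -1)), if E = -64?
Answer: Rational(-545469, 22205557) ≈ -0.024565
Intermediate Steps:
Function('T')(j, U) = Add(-114, Mul(-1, U), Mul(-1, j)) (Function('T')(j, U) = Add(-64, Mul(-1, Add(Add(j, U), 50))) = Add(-64, Mul(-1, Add(Add(U, j), 50))) = Add(-64, Mul(-1, Add(50, U, j))) = Add(-64, Add(-50, Mul(-1, U), Mul(-1, j))) = Add(-114, Mul(-1, U), Mul(-1, j)))
S = Rational(1, 2783) (S = Pow(2783, -1) = Rational(1, 2783) ≈ 0.00035932)
Mul(Add(Pow(Add(-67, 53), 2), S), Pow(Add(Function('T')(70, 61), -7734), -1)) = Mul(Add(Pow(Add(-67, 53), 2), Rational(1, 2783)), Pow(Add(Add(-114, Mul(-1, 61), Mul(-1, 70)), -7734), -1)) = Mul(Add(Pow(-14, 2), Rational(1, 2783)), Pow(Add(Add(-114, -61, -70), -7734), -1)) = Mul(Add(196, Rational(1, 2783)), Pow(Add(-245, -7734), -1)) = Mul(Rational(545469, 2783), Pow(-7979, -1)) = Mul(Rational(545469, 2783), Rational(-1, 7979)) = Rational(-545469, 22205557)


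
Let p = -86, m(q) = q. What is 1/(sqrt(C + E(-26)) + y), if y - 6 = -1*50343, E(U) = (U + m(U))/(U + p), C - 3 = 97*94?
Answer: -1409436/70946524531 - 2*sqrt(1787807)/70946524531 ≈ -1.9904e-5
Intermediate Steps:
C = 9121 (C = 3 + 97*94 = 3 + 9118 = 9121)
E(U) = 2*U/(-86 + U) (E(U) = (U + U)/(U - 86) = (2*U)/(-86 + U) = 2*U/(-86 + U))
y = -50337 (y = 6 - 1*50343 = 6 - 50343 = -50337)
1/(sqrt(C + E(-26)) + y) = 1/(sqrt(9121 + 2*(-26)/(-86 - 26)) - 50337) = 1/(sqrt(9121 + 2*(-26)/(-112)) - 50337) = 1/(sqrt(9121 + 2*(-26)*(-1/112)) - 50337) = 1/(sqrt(9121 + 13/28) - 50337) = 1/(sqrt(255401/28) - 50337) = 1/(sqrt(1787807)/14 - 50337) = 1/(-50337 + sqrt(1787807)/14)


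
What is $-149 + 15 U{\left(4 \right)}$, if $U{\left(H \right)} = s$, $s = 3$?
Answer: $-104$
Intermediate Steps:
$U{\left(H \right)} = 3$
$-149 + 15 U{\left(4 \right)} = -149 + 15 \cdot 3 = -149 + 45 = -104$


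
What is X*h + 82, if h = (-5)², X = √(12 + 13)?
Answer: 207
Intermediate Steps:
X = 5 (X = √25 = 5)
h = 25
X*h + 82 = 5*25 + 82 = 125 + 82 = 207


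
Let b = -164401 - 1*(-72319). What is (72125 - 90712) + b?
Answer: -110669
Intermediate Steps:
b = -92082 (b = -164401 + 72319 = -92082)
(72125 - 90712) + b = (72125 - 90712) - 92082 = -18587 - 92082 = -110669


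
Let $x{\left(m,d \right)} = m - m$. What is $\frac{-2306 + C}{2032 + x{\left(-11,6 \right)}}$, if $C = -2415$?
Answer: $- \frac{4721}{2032} \approx -2.3233$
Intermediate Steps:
$x{\left(m,d \right)} = 0$
$\frac{-2306 + C}{2032 + x{\left(-11,6 \right)}} = \frac{-2306 - 2415}{2032 + 0} = - \frac{4721}{2032}$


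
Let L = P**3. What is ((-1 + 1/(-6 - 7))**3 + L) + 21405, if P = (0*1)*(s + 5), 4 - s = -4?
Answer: 47024041/2197 ≈ 21404.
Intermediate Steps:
s = 8 (s = 4 - 1*(-4) = 4 + 4 = 8)
P = 0 (P = (0*1)*(8 + 5) = 0*13 = 0)
L = 0 (L = 0**3 = 0)
((-1 + 1/(-6 - 7))**3 + L) + 21405 = ((-1 + 1/(-6 - 7))**3 + 0) + 21405 = ((-1 + 1/(-13))**3 + 0) + 21405 = ((-1 - 1/13)**3 + 0) + 21405 = ((-14/13)**3 + 0) + 21405 = (-2744/2197 + 0) + 21405 = -2744/2197 + 21405 = 47024041/2197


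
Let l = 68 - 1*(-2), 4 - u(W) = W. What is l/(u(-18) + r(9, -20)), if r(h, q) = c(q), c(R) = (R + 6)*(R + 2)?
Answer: 35/137 ≈ 0.25547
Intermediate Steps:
c(R) = (2 + R)*(6 + R) (c(R) = (6 + R)*(2 + R) = (2 + R)*(6 + R))
u(W) = 4 - W
r(h, q) = 12 + q² + 8*q
l = 70 (l = 68 + 2 = 70)
l/(u(-18) + r(9, -20)) = 70/((4 - 1*(-18)) + (12 + (-20)² + 8*(-20))) = 70/((4 + 18) + (12 + 400 - 160)) = 70/(22 + 252) = 70/274 = 70*(1/274) = 35/137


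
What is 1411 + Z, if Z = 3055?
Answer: 4466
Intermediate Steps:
1411 + Z = 1411 + 3055 = 4466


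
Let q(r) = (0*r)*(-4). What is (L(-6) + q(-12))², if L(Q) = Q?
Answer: 36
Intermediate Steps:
q(r) = 0 (q(r) = 0*(-4) = 0)
(L(-6) + q(-12))² = (-6 + 0)² = (-6)² = 36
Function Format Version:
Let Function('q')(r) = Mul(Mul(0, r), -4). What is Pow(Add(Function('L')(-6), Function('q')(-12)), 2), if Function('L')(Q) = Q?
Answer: 36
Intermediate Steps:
Function('q')(r) = 0 (Function('q')(r) = Mul(0, -4) = 0)
Pow(Add(Function('L')(-6), Function('q')(-12)), 2) = Pow(Add(-6, 0), 2) = Pow(-6, 2) = 36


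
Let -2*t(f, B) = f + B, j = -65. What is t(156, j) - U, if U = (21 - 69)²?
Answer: -4699/2 ≈ -2349.5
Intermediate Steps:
U = 2304 (U = (-48)² = 2304)
t(f, B) = -B/2 - f/2 (t(f, B) = -(f + B)/2 = -(B + f)/2 = -B/2 - f/2)
t(156, j) - U = (-½*(-65) - ½*156) - 1*2304 = (65/2 - 78) - 2304 = -91/2 - 2304 = -4699/2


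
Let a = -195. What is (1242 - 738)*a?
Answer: -98280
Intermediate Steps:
(1242 - 738)*a = (1242 - 738)*(-195) = 504*(-195) = -98280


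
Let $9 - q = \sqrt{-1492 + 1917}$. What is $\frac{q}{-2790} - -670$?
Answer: $\frac{207699}{310} + \frac{\sqrt{17}}{558} \approx 670.0$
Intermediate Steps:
$q = 9 - 5 \sqrt{17}$ ($q = 9 - \sqrt{-1492 + 1917} = 9 - \sqrt{425} = 9 - 5 \sqrt{17} \approx -11.616$)
$\frac{q}{-2790} - -670 = \frac{9 - 5 \sqrt{17}}{-2790} - -670 = \left(9 - 5 \sqrt{17}\right) \left(- \frac{1}{2790}\right) + 670 = \left(- \frac{1}{310} + \frac{\sqrt{17}}{558}\right) + 670 = \frac{207699}{310} + \frac{\sqrt{17}}{558}$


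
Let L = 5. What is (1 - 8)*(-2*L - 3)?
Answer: 91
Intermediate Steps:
(1 - 8)*(-2*L - 3) = (1 - 8)*(-2*5 - 3) = -7*(-10 - 3) = -7*(-13) = 91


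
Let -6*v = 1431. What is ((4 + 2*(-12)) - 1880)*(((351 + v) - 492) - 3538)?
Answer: 7443250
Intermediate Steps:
v = -477/2 (v = -⅙*1431 = -477/2 ≈ -238.50)
((4 + 2*(-12)) - 1880)*(((351 + v) - 492) - 3538) = ((4 + 2*(-12)) - 1880)*(((351 - 477/2) - 492) - 3538) = ((4 - 24) - 1880)*((225/2 - 492) - 3538) = (-20 - 1880)*(-759/2 - 3538) = -1900*(-7835/2) = 7443250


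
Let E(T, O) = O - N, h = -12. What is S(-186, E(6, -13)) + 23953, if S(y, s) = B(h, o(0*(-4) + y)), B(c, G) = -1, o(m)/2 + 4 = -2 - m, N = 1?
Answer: 23952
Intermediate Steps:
o(m) = -12 - 2*m (o(m) = -8 + 2*(-2 - m) = -8 + (-4 - 2*m) = -12 - 2*m)
E(T, O) = -1 + O (E(T, O) = O - 1*1 = O - 1 = -1 + O)
S(y, s) = -1
S(-186, E(6, -13)) + 23953 = -1 + 23953 = 23952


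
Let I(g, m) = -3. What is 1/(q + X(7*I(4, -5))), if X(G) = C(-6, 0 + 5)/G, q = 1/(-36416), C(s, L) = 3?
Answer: -254912/36423 ≈ -6.9987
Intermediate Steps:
q = -1/36416 ≈ -2.7460e-5
X(G) = 3/G
1/(q + X(7*I(4, -5))) = 1/(-1/36416 + 3/((7*(-3)))) = 1/(-1/36416 + 3/(-21)) = 1/(-1/36416 + 3*(-1/21)) = 1/(-1/36416 - 1/7) = 1/(-36423/254912) = -254912/36423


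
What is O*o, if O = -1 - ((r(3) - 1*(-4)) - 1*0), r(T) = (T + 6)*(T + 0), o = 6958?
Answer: -222656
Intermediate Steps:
r(T) = T*(6 + T) (r(T) = (6 + T)*T = T*(6 + T))
O = -32 (O = -1 - ((3*(6 + 3) - 1*(-4)) - 1*0) = -1 - ((3*9 + 4) + 0) = -1 - ((27 + 4) + 0) = -1 - (31 + 0) = -1 - 1*31 = -1 - 31 = -32)
O*o = -32*6958 = -222656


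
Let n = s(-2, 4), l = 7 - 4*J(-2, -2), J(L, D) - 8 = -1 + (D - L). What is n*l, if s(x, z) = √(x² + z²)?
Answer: -42*√5 ≈ -93.915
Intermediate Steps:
J(L, D) = 7 + D - L (J(L, D) = 8 + (-1 + (D - L)) = 8 + (-1 + D - L) = 7 + D - L)
l = -21 (l = 7 - 4*(7 - 2 - 1*(-2)) = 7 - 4*(7 - 2 + 2) = 7 - 4*7 = 7 - 28 = -21)
n = 2*√5 (n = √((-2)² + 4²) = √(4 + 16) = √20 = 2*√5 ≈ 4.4721)
n*l = (2*√5)*(-21) = -42*√5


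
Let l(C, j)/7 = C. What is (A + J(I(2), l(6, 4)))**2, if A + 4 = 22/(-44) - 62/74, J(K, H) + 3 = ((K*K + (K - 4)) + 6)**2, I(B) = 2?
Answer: 16966161/5476 ≈ 3098.3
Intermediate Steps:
l(C, j) = 7*C
J(K, H) = -3 + (2 + K + K**2)**2 (J(K, H) = -3 + ((K*K + (K - 4)) + 6)**2 = -3 + ((K**2 + (-4 + K)) + 6)**2 = -3 + ((-4 + K + K**2) + 6)**2 = -3 + (2 + K + K**2)**2)
A = -395/74 (A = -4 + (22/(-44) - 62/74) = -4 + (22*(-1/44) - 62*1/74) = -4 + (-1/2 - 31/37) = -4 - 99/74 = -395/74 ≈ -5.3378)
(A + J(I(2), l(6, 4)))**2 = (-395/74 + (-3 + (2 + 2 + 2**2)**2))**2 = (-395/74 + (-3 + (2 + 2 + 4)**2))**2 = (-395/74 + (-3 + 8**2))**2 = (-395/74 + (-3 + 64))**2 = (-395/74 + 61)**2 = (4119/74)**2 = 16966161/5476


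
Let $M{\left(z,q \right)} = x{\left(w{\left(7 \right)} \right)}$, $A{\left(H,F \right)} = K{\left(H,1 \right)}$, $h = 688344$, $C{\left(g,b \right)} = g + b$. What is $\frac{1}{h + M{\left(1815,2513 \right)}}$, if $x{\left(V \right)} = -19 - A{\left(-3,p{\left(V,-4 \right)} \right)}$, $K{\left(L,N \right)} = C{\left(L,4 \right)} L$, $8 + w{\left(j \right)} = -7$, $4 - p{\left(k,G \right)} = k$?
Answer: $\frac{1}{688328} \approx 1.4528 \cdot 10^{-6}$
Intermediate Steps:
$p{\left(k,G \right)} = 4 - k$
$w{\left(j \right)} = -15$ ($w{\left(j \right)} = -8 - 7 = -15$)
$C{\left(g,b \right)} = b + g$
$K{\left(L,N \right)} = L \left(4 + L\right)$ ($K{\left(L,N \right)} = \left(4 + L\right) L = L \left(4 + L\right)$)
$A{\left(H,F \right)} = H \left(4 + H\right)$
$x{\left(V \right)} = -16$ ($x{\left(V \right)} = -19 - - 3 \left(4 - 3\right) = -19 - \left(-3\right) 1 = -19 - -3 = -19 + 3 = -16$)
$M{\left(z,q \right)} = -16$
$\frac{1}{h + M{\left(1815,2513 \right)}} = \frac{1}{688344 - 16} = \frac{1}{688328}$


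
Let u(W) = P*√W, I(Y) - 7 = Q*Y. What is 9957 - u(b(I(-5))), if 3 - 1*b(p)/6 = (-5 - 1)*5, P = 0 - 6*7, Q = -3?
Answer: 9957 + 126*√22 ≈ 10548.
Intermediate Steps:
P = -42 (P = 0 - 42 = -42)
I(Y) = 7 - 3*Y
b(p) = 198 (b(p) = 18 - 6*(-5 - 1)*5 = 18 - (-36)*5 = 18 - 6*(-30) = 18 + 180 = 198)
u(W) = -42*√W
9957 - u(b(I(-5))) = 9957 - (-42)*√198 = 9957 - (-42)*3*√22 = 9957 - (-126)*√22 = 9957 + 126*√22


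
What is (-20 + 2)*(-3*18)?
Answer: 972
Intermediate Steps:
(-20 + 2)*(-3*18) = -18*(-54) = 972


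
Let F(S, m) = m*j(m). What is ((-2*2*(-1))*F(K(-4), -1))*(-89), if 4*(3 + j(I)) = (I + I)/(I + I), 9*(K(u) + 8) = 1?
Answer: -979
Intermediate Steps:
K(u) = -71/9 (K(u) = -8 + (1/9)*1 = -8 + 1/9 = -71/9)
j(I) = -11/4 (j(I) = -3 + ((I + I)/(I + I))/4 = -3 + ((2*I)/((2*I)))/4 = -3 + ((2*I)*(1/(2*I)))/4 = -3 + (1/4)*1 = -3 + 1/4 = -11/4)
F(S, m) = -11*m/4 (F(S, m) = m*(-11/4) = -11*m/4)
((-2*2*(-1))*F(K(-4), -1))*(-89) = ((-2*2*(-1))*(-11/4*(-1)))*(-89) = (-4*(-1)*(11/4))*(-89) = (4*(11/4))*(-89) = 11*(-89) = -979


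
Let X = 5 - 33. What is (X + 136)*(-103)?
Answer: -11124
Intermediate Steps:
X = -28
(X + 136)*(-103) = (-28 + 136)*(-103) = 108*(-103) = -11124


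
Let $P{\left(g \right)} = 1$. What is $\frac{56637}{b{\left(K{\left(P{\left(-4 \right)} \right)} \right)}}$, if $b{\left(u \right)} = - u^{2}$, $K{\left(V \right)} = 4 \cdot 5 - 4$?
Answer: $- \frac{56637}{256} \approx -221.24$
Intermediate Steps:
$K{\left(V \right)} = 16$ ($K{\left(V \right)} = 20 - 4 = 16$)
$\frac{56637}{b{\left(K{\left(P{\left(-4 \right)} \right)} \right)}} = \frac{56637}{\left(-1\right) 16^{2}} = \frac{56637}{\left(-1\right) 256} = \frac{56637}{-256} = 56637 \left(- \frac{1}{256}\right) = - \frac{56637}{256}$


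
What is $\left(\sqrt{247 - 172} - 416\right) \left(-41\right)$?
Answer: $17056 - 205 \sqrt{3} \approx 16701.0$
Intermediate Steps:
$\left(\sqrt{247 - 172} - 416\right) \left(-41\right) = \left(\sqrt{75} - 416\right) \left(-41\right) = \left(5 \sqrt{3} - 416\right) \left(-41\right) = \left(-416 + 5 \sqrt{3}\right) \left(-41\right) = 17056 - 205 \sqrt{3}$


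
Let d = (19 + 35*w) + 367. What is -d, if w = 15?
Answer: -911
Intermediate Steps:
d = 911 (d = (19 + 35*15) + 367 = (19 + 525) + 367 = 544 + 367 = 911)
-d = -1*911 = -911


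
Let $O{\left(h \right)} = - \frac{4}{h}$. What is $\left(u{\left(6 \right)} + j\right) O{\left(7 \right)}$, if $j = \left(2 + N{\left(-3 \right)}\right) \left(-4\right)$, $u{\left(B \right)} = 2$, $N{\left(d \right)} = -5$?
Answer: $-8$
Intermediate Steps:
$j = 12$ ($j = \left(2 - 5\right) \left(-4\right) = \left(-3\right) \left(-4\right) = 12$)
$\left(u{\left(6 \right)} + j\right) O{\left(7 \right)} = \left(2 + 12\right) \left(- \frac{4}{7}\right) = 14 \left(\left(-4\right) \frac{1}{7}\right) = 14 \left(- \frac{4}{7}\right) = -8$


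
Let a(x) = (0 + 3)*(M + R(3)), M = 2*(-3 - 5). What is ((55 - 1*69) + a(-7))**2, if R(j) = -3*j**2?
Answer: 20449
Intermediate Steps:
M = -16 (M = 2*(-8) = -16)
a(x) = -129 (a(x) = (0 + 3)*(-16 - 3*3**2) = 3*(-16 - 3*9) = 3*(-16 - 27) = 3*(-43) = -129)
((55 - 1*69) + a(-7))**2 = ((55 - 1*69) - 129)**2 = ((55 - 69) - 129)**2 = (-14 - 129)**2 = (-143)**2 = 20449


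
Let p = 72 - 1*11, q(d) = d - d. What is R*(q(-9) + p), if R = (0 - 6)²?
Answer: 2196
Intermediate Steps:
q(d) = 0
p = 61 (p = 72 - 11 = 61)
R = 36 (R = (-6)² = 36)
R*(q(-9) + p) = 36*(0 + 61) = 36*61 = 2196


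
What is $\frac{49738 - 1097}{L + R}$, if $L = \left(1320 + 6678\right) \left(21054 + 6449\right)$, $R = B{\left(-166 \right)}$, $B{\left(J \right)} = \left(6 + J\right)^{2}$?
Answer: $\frac{48641}{219994594} \approx 0.0002211$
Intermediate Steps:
$R = 25600$ ($R = \left(6 - 166\right)^{2} = \left(-160\right)^{2} = 25600$)
$L = 219968994$ ($L = 7998 \cdot 27503 = 219968994$)
$\frac{49738 - 1097}{L + R} = \frac{49738 - 1097}{219968994 + 25600} = \frac{48641}{219994594}$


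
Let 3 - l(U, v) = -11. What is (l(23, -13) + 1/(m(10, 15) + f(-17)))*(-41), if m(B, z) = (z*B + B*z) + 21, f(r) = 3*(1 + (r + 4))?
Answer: -163631/285 ≈ -574.14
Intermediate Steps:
l(U, v) = 14 (l(U, v) = 3 - 1*(-11) = 3 + 11 = 14)
f(r) = 15 + 3*r (f(r) = 3*(1 + (4 + r)) = 3*(5 + r) = 15 + 3*r)
m(B, z) = 21 + 2*B*z (m(B, z) = (B*z + B*z) + 21 = 2*B*z + 21 = 21 + 2*B*z)
(l(23, -13) + 1/(m(10, 15) + f(-17)))*(-41) = (14 + 1/((21 + 2*10*15) + (15 + 3*(-17))))*(-41) = (14 + 1/((21 + 300) + (15 - 51)))*(-41) = (14 + 1/(321 - 36))*(-41) = (14 + 1/285)*(-41) = (3991/285)*(-41) = -163631/285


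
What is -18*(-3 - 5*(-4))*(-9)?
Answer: 2754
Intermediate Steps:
-18*(-3 - 5*(-4))*(-9) = -18*(-3 + 20)*(-9) = -18*17*(-9) = -306*(-9) = 2754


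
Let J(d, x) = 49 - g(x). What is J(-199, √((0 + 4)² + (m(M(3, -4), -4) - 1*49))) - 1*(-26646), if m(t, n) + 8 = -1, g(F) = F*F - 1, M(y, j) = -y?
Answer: 26738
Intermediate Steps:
g(F) = -1 + F² (g(F) = F² - 1 = -1 + F²)
m(t, n) = -9 (m(t, n) = -8 - 1 = -9)
J(d, x) = 50 - x² (J(d, x) = 49 - (-1 + x²) = 49 + (1 - x²) = 50 - x²)
J(-199, √((0 + 4)² + (m(M(3, -4), -4) - 1*49))) - 1*(-26646) = (50 - (√((0 + 4)² + (-9 - 1*49)))²) - 1*(-26646) = (50 - (√(4² + (-9 - 49)))²) + 26646 = (50 - (√(16 - 58))²) + 26646 = (50 - (√(-42))²) + 26646 = (50 - (I*√42)²) + 26646 = (50 - 1*(-42)) + 26646 = (50 + 42) + 26646 = 92 + 26646 = 26738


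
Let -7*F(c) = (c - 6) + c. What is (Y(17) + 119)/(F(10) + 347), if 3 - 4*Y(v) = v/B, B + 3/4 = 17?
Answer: 31067/89700 ≈ 0.34634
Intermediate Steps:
B = 65/4 (B = -¾ + 17 = 65/4 ≈ 16.250)
Y(v) = ¾ - v/65 (Y(v) = ¾ - v/(4*65/4) = ¾ - v*4/(4*65) = ¾ - v/65)
F(c) = 6/7 - 2*c/7 (F(c) = -((c - 6) + c)/7 = -((-6 + c) + c)/7 = -(-6 + 2*c)/7 = 6/7 - 2*c/7)
(Y(17) + 119)/(F(10) + 347) = ((¾ - 1/65*17) + 119)/((6/7 - 2/7*10) + 347) = ((¾ - 17/65) + 119)/((6/7 - 20/7) + 347) = (127/260 + 119)/(-2 + 347) = (31067/260)/345 = (31067/260)*(1/345) = 31067/89700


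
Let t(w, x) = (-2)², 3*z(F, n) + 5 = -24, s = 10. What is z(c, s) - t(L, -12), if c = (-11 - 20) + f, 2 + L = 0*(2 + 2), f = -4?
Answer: -41/3 ≈ -13.667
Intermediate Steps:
L = -2 (L = -2 + 0*(2 + 2) = -2 + 0*4 = -2 + 0 = -2)
c = -35 (c = (-11 - 20) - 4 = -31 - 4 = -35)
z(F, n) = -29/3 (z(F, n) = -5/3 + (⅓)*(-24) = -5/3 - 8 = -29/3)
t(w, x) = 4
z(c, s) - t(L, -12) = -29/3 - 1*4 = -29/3 - 4 = -41/3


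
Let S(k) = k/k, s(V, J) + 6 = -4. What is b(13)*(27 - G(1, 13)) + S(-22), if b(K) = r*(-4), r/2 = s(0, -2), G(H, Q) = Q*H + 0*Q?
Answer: 1121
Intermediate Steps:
s(V, J) = -10 (s(V, J) = -6 - 4 = -10)
S(k) = 1
G(H, Q) = H*Q (G(H, Q) = H*Q + 0 = H*Q)
r = -20 (r = 2*(-10) = -20)
b(K) = 80 (b(K) = -20*(-4) = 80)
b(13)*(27 - G(1, 13)) + S(-22) = 80*(27 - 13) + 1 = 80*14 + 1 = 1120 + 1 = 1121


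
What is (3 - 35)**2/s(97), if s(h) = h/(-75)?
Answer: -76800/97 ≈ -791.75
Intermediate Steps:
s(h) = -h/75 (s(h) = h*(-1/75) = -h/75)
(3 - 35)**2/s(97) = (3 - 35)**2/((-1/75*97)) = (-32)**2/(-97/75) = 1024*(-75/97) = -76800/97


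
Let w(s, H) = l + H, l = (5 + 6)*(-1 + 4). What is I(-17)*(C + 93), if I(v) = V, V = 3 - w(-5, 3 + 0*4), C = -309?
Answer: 7128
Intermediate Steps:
l = 33 (l = 11*3 = 33)
w(s, H) = 33 + H
V = -33 (V = 3 - (33 + (3 + 0*4)) = 3 - (33 + (3 + 0)) = 3 - (33 + 3) = 3 - 1*36 = 3 - 36 = -33)
I(v) = -33
I(-17)*(C + 93) = -33*(-309 + 93) = -33*(-216) = 7128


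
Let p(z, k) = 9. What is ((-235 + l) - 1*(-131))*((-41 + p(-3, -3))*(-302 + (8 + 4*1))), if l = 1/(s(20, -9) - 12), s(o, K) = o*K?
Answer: -2895505/3 ≈ -9.6517e+5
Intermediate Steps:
s(o, K) = K*o
l = -1/192 (l = 1/(-9*20 - 12) = 1/(-180 - 12) = 1/(-192) = -1/192 ≈ -0.0052083)
((-235 + l) - 1*(-131))*((-41 + p(-3, -3))*(-302 + (8 + 4*1))) = ((-235 - 1/192) - 1*(-131))*((-41 + 9)*(-302 + (8 + 4*1))) = (-45121/192 + 131)*(-32*(-302 + (8 + 4))) = -(-19969)*(-302 + 12)/6 = -(-19969)*(-290)/6 = -19969/192*9280 = -2895505/3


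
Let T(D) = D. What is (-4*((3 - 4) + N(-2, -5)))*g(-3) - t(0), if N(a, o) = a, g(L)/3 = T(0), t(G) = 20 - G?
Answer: -20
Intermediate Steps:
g(L) = 0 (g(L) = 3*0 = 0)
(-4*((3 - 4) + N(-2, -5)))*g(-3) - t(0) = -4*((3 - 4) - 2)*0 - (20 - 1*0) = -4*(-1 - 2)*0 - (20 + 0) = -4*(-3)*0 - 1*20 = 12*0 - 20 = 0 - 20 = -20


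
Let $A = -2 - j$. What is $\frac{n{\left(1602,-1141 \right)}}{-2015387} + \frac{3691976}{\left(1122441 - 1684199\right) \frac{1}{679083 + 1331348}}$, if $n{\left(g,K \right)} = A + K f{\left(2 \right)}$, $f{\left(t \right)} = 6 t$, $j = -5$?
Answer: $- \frac{7479567716914287805}{566079885173} \approx -1.3213 \cdot 10^{7}$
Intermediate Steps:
$A = 3$ ($A = -2 - -5 = -2 + 5 = 3$)
$n{\left(g,K \right)} = 3 + 12 K$ ($n{\left(g,K \right)} = 3 + K 6 \cdot 2 = 3 + K 12 = 3 + 12 K$)
$\frac{n{\left(1602,-1141 \right)}}{-2015387} + \frac{3691976}{\left(1122441 - 1684199\right) \frac{1}{679083 + 1331348}} = \frac{3 + 12 \left(-1141\right)}{-2015387} + \frac{3691976}{\left(1122441 - 1684199\right) \frac{1}{679083 + 1331348}} = \left(3 - 13692\right) \left(- \frac{1}{2015387}\right) + \frac{3691976}{\left(-561758\right) \frac{1}{2010431}} = \left(-13689\right) \left(- \frac{1}{2015387}\right) + \frac{3691976}{\left(-561758\right) \frac{1}{2010431}} = \frac{13689}{2015387} + \frac{3691976}{- \frac{561758}{2010431}} = \frac{13689}{2015387} + 3691976 \left(- \frac{2010431}{561758}\right) = \frac{13689}{2015387} - \frac{3711231500828}{280879} = - \frac{7479567716914287805}{566079885173}$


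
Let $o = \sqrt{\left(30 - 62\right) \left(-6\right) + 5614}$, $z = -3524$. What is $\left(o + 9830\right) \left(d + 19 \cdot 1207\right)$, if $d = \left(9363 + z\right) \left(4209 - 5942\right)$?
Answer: $-99244210820 - 10096054 \sqrt{5806} \approx -1.0001 \cdot 10^{11}$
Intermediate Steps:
$d = -10118987$ ($d = \left(9363 - 3524\right) \left(4209 - 5942\right) = 5839 \left(-1733\right) = -10118987$)
$o = \sqrt{5806}$ ($o = \sqrt{\left(-32\right) \left(-6\right) + 5614} = \sqrt{192 + 5614} = \sqrt{5806} \approx 76.197$)
$\left(o + 9830\right) \left(d + 19 \cdot 1207\right) = \left(\sqrt{5806} + 9830\right) \left(-10118987 + 19 \cdot 1207\right) = \left(9830 + \sqrt{5806}\right) \left(-10118987 + 22933\right) = \left(9830 + \sqrt{5806}\right) \left(-10096054\right) = -99244210820 - 10096054 \sqrt{5806}$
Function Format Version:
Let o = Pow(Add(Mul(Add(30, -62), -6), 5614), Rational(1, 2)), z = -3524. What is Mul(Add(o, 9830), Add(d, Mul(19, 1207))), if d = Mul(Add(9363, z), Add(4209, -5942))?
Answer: Add(-99244210820, Mul(-10096054, Pow(5806, Rational(1, 2)))) ≈ -1.0001e+11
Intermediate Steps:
d = -10118987 (d = Mul(Add(9363, -3524), Add(4209, -5942)) = Mul(5839, -1733) = -10118987)
o = Pow(5806, Rational(1, 2)) (o = Pow(Add(Mul(-32, -6), 5614), Rational(1, 2)) = Pow(Add(192, 5614), Rational(1, 2)) = Pow(5806, Rational(1, 2)) ≈ 76.197)
Mul(Add(o, 9830), Add(d, Mul(19, 1207))) = Mul(Add(Pow(5806, Rational(1, 2)), 9830), Add(-10118987, Mul(19, 1207))) = Mul(Add(9830, Pow(5806, Rational(1, 2))), Add(-10118987, 22933)) = Mul(Add(9830, Pow(5806, Rational(1, 2))), -10096054) = Add(-99244210820, Mul(-10096054, Pow(5806, Rational(1, 2))))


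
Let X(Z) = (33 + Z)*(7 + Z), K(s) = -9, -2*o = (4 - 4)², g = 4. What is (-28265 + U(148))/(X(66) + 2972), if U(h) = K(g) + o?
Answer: -28274/10199 ≈ -2.7722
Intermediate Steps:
o = 0 (o = -(4 - 4)²/2 = -½*0² = -½*0 = 0)
X(Z) = (7 + Z)*(33 + Z)
U(h) = -9 (U(h) = -9 + 0 = -9)
(-28265 + U(148))/(X(66) + 2972) = (-28265 - 9)/((231 + 66² + 40*66) + 2972) = -28274/((231 + 4356 + 2640) + 2972) = -28274/(7227 + 2972) = -28274/10199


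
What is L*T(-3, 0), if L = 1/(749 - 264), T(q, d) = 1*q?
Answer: -3/485 ≈ -0.0061856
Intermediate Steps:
T(q, d) = q
L = 1/485 ≈ 0.0020619
L*T(-3, 0) = (1/485)*(-3) = -3/485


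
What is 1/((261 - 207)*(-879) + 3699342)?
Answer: 1/3651876 ≈ 2.7383e-7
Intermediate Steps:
1/((261 - 207)*(-879) + 3699342) = 1/(54*(-879) + 3699342) = 1/(-47466 + 3699342) = 1/3651876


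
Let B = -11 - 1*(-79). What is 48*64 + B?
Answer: 3140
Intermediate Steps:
B = 68 (B = -11 + 79 = 68)
48*64 + B = 48*64 + 68 = 3072 + 68 = 3140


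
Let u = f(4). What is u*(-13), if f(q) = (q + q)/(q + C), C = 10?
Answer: -52/7 ≈ -7.4286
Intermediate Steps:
f(q) = 2*q/(10 + q) (f(q) = (q + q)/(q + 10) = (2*q)/(10 + q) = 2*q/(10 + q))
u = 4/7 (u = 2*4/(10 + 4) = 2*4/14 = 2*4*(1/14) = 4/7 ≈ 0.57143)
u*(-13) = (4/7)*(-13) = -52/7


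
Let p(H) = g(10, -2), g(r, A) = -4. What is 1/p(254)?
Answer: -¼ ≈ -0.25000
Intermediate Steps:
p(H) = -4
1/p(254) = 1/(-4) = -¼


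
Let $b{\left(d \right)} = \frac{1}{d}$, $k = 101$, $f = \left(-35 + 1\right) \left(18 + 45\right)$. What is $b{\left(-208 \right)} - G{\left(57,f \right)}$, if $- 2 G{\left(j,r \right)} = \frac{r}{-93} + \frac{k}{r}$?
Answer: $\frac{79332163}{6905808} \approx 11.488$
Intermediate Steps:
$f = -2142$ ($f = \left(-34\right) 63 = -2142$)
$G{\left(j,r \right)} = - \frac{101}{2 r} + \frac{r}{186}$ ($G{\left(j,r \right)} = - \frac{\frac{r}{-93} + \frac{101}{r}}{2} = - \frac{r \left(- \frac{1}{93}\right) + \frac{101}{r}}{2} = - \frac{- \frac{r}{93} + \frac{101}{r}}{2} = - \frac{\frac{101}{r} - \frac{r}{93}}{2} = - \frac{101}{2 r} + \frac{r}{186}$)
$b{\left(-208 \right)} - G{\left(57,f \right)} = \frac{1}{-208} - \frac{-9393 + \left(-2142\right)^{2}}{186 \left(-2142\right)} = - \frac{1}{208} - \frac{1}{186} \left(- \frac{1}{2142}\right) \left(-9393 + 4588164\right) = - \frac{1}{208} - \frac{1}{186} \left(- \frac{1}{2142}\right) 4578771 = - \frac{1}{208} - - \frac{1526257}{132804} = - \frac{1}{208} + \frac{1526257}{132804} = \frac{79332163}{6905808}$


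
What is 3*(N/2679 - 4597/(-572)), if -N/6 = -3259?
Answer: 23500251/510796 ≈ 46.007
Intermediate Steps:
N = 19554 (N = -6*(-3259) = 19554)
3*(N/2679 - 4597/(-572)) = 3*(19554/2679 - 4597/(-572)) = 3*(19554*(1/2679) - 4597*(-1/572)) = 3*(6518/893 + 4597/572) = 3*(7833417/510796) = 23500251/510796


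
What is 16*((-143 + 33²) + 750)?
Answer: 27136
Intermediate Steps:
16*((-143 + 33²) + 750) = 16*((-143 + 1089) + 750) = 16*(946 + 750) = 16*1696 = 27136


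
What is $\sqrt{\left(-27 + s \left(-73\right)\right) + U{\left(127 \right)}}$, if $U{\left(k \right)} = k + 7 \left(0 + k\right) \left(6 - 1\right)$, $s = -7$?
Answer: $8 \sqrt{79} \approx 71.106$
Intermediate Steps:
$U{\left(k \right)} = 36 k$ ($U{\left(k \right)} = k + 7 k 5 = k + 7 \cdot 5 k = k + 35 k = 36 k$)
$\sqrt{\left(-27 + s \left(-73\right)\right) + U{\left(127 \right)}} = \sqrt{\left(-27 - -511\right) + 36 \cdot 127} = \sqrt{\left(-27 + 511\right) + 4572} = \sqrt{484 + 4572} = \sqrt{5056} = 8 \sqrt{79}$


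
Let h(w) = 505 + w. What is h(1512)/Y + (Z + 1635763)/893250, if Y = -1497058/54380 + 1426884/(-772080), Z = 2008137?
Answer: -73200096748778/1133510809135 ≈ -64.578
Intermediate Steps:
Y = -5139343719/174940460 (Y = -1497058*1/54380 + 1426884*(-1/772080) = -748529/27190 - 118907/64340 = -5139343719/174940460 ≈ -29.378)
h(1512)/Y + (Z + 1635763)/893250 = (505 + 1512)/(-5139343719/174940460) + (2008137 + 1635763)/893250 = 2017*(-174940460/5139343719) + 3643900*(1/893250) = -352854907820/5139343719 + 72878/17865 = -73200096748778/1133510809135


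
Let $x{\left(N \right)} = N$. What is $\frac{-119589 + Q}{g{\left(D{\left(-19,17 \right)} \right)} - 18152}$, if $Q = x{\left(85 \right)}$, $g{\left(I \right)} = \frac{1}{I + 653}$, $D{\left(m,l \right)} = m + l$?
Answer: $\frac{77797104}{11816951} \approx 6.5835$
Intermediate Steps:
$D{\left(m,l \right)} = l + m$
$g{\left(I \right)} = \frac{1}{653 + I}$
$Q = 85$
$\frac{-119589 + Q}{g{\left(D{\left(-19,17 \right)} \right)} - 18152} = \frac{-119589 + 85}{\frac{1}{653 + \left(17 - 19\right)} - 18152} = - \frac{119504}{\frac{1}{653 - 2} - 18152} = - \frac{119504}{\frac{1}{651} - 18152} = - \frac{119504}{- \frac{11816951}{651}} = \left(-119504\right) \left(- \frac{651}{11816951}\right) = \frac{77797104}{11816951}$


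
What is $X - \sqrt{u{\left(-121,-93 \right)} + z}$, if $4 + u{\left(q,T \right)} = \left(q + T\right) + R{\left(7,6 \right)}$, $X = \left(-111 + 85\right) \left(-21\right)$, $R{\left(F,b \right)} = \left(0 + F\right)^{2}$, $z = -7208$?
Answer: $546 - i \sqrt{7377} \approx 546.0 - 85.889 i$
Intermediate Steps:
$R{\left(F,b \right)} = F^{2}$
$X = 546$ ($X = \left(-26\right) \left(-21\right) = 546$)
$u{\left(q,T \right)} = 45 + T + q$ ($u{\left(q,T \right)} = -4 + \left(\left(q + T\right) + 7^{2}\right) = -4 + \left(\left(T + q\right) + 49\right) = -4 + \left(49 + T + q\right) = 45 + T + q$)
$X - \sqrt{u{\left(-121,-93 \right)} + z} = 546 - \sqrt{\left(45 - 93 - 121\right) - 7208} = 546 - \sqrt{-169 - 7208} = 546 - \sqrt{-7377} = 546 - i \sqrt{7377}$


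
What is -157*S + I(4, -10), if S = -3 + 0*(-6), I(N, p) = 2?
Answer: 473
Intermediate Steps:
S = -3 (S = -3 + 0 = -3)
-157*S + I(4, -10) = -157*(-3) + 2 = 471 + 2 = 473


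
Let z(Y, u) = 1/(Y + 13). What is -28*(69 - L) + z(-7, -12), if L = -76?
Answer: -24359/6 ≈ -4059.8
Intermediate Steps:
z(Y, u) = 1/(13 + Y)
-28*(69 - L) + z(-7, -12) = -28*(69 - 1*(-76)) + 1/(13 - 7) = -28*(69 + 76) + 1/6 = -28*145 + ⅙ = -4060 + ⅙ = -24359/6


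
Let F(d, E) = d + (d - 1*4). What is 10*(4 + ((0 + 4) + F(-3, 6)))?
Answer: -20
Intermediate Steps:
F(d, E) = -4 + 2*d (F(d, E) = d + (d - 4) = d + (-4 + d) = -4 + 2*d)
10*(4 + ((0 + 4) + F(-3, 6))) = 10*(4 + ((0 + 4) + (-4 + 2*(-3)))) = 10*(4 + (4 + (-4 - 6))) = 10*(4 + (4 - 10)) = 10*(4 - 6) = 10*(-2) = -20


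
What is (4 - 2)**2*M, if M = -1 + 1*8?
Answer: 28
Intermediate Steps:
M = 7 (M = -1 + 8 = 7)
(4 - 2)**2*M = (4 - 2)**2*7 = 2**2*7 = 4*7 = 28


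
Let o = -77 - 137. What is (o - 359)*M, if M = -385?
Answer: 220605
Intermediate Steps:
o = -214
(o - 359)*M = (-214 - 359)*(-385) = -573*(-385) = 220605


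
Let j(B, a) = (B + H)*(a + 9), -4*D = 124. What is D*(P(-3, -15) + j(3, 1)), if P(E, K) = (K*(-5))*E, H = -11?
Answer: 9455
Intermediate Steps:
D = -31 (D = -1/4*124 = -31)
P(E, K) = -5*E*K (P(E, K) = (-5*K)*E = -5*E*K)
j(B, a) = (-11 + B)*(9 + a) (j(B, a) = (B - 11)*(a + 9) = (-11 + B)*(9 + a))
D*(P(-3, -15) + j(3, 1)) = -31*(-5*(-3)*(-15) + (-99 - 11*1 + 9*3 + 3*1)) = -31*(-225 + (-99 - 11 + 27 + 3)) = -31*(-225 - 80) = -31*(-305) = 9455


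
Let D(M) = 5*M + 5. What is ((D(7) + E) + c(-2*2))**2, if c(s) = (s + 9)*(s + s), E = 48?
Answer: 2304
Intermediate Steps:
c(s) = 2*s*(9 + s) (c(s) = (9 + s)*(2*s) = 2*s*(9 + s))
D(M) = 5 + 5*M
((D(7) + E) + c(-2*2))**2 = (((5 + 5*7) + 48) + 2*(-2*2)*(9 - 2*2))**2 = (((5 + 35) + 48) + 2*(-4)*(9 - 4))**2 = ((40 + 48) + 2*(-4)*5)**2 = (88 - 40)**2 = 48**2 = 2304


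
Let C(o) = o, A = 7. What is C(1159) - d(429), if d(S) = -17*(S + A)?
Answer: 8571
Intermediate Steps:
d(S) = -119 - 17*S (d(S) = -17*(S + 7) = -17*(7 + S) = -119 - 17*S)
C(1159) - d(429) = 1159 - (-119 - 17*429) = 1159 - (-119 - 7293) = 1159 - 1*(-7412) = 1159 + 7412 = 8571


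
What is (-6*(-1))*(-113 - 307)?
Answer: -2520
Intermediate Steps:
(-6*(-1))*(-113 - 307) = 6*(-420) = -2520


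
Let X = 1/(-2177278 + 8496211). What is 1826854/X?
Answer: 11543768026782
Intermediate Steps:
X = 1/6318933 ≈ 1.5825e-7
1826854/X = 1826854/(1/6318933) = 1826854*6318933 = 11543768026782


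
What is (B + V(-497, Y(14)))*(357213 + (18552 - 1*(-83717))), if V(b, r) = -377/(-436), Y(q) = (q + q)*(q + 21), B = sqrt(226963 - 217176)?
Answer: 86612357/218 + 459482*sqrt(9787) ≈ 4.5854e+7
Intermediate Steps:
B = sqrt(9787) ≈ 98.929
Y(q) = 2*q*(21 + q) (Y(q) = (2*q)*(21 + q) = 2*q*(21 + q))
V(b, r) = 377/436 (V(b, r) = -377*(-1/436) = 377/436)
(B + V(-497, Y(14)))*(357213 + (18552 - 1*(-83717))) = (sqrt(9787) + 377/436)*(357213 + (18552 - 1*(-83717))) = (377/436 + sqrt(9787))*(357213 + (18552 + 83717)) = (377/436 + sqrt(9787))*(357213 + 102269) = (377/436 + sqrt(9787))*459482 = 86612357/218 + 459482*sqrt(9787)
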